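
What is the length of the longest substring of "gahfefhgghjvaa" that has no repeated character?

5

[g] len 1
[g, a] len 2
[g, a, h] len 3
[g, a, h, f] len 4
[g, a, h, f, e] len 5
[e, f] len 2
[e, f, h] len 3
[e, f, h, g] len 4
[g] len 1
[g, h] len 2
[g, h, j] len 3
[g, h, j, v] len 4
[g, h, j, v, a] len 5
[a] len 1
Longest all-distinct length: 5.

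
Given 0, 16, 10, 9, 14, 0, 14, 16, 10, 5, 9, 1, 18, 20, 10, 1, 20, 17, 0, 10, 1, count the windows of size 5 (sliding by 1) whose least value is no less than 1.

8

[0, 16, 10, 9, 14] → min 0
[16, 10, 9, 14, 0] → min 0
[10, 9, 14, 0, 14] → min 0
[9, 14, 0, 14, 16] → min 0
[14, 0, 14, 16, 10] → min 0
[0, 14, 16, 10, 5] → min 0
[14, 16, 10, 5, 9] → min 5  ≥ 1 ✓
[16, 10, 5, 9, 1] → min 1  ≥ 1 ✓
[10, 5, 9, 1, 18] → min 1  ≥ 1 ✓
[5, 9, 1, 18, 20] → min 1  ≥ 1 ✓
[9, 1, 18, 20, 10] → min 1  ≥ 1 ✓
[1, 18, 20, 10, 1] → min 1  ≥ 1 ✓
[18, 20, 10, 1, 20] → min 1  ≥ 1 ✓
[20, 10, 1, 20, 17] → min 1  ≥ 1 ✓
[10, 1, 20, 17, 0] → min 0
[1, 20, 17, 0, 10] → min 0
[20, 17, 0, 10, 1] → min 0
8 windows satisfy the condition.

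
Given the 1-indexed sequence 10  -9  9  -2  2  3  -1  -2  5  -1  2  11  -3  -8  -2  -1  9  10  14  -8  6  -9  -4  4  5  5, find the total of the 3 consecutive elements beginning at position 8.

Elements at indices 8..10: -2, 5, -1
sum(-2, 5, -1) = 2

2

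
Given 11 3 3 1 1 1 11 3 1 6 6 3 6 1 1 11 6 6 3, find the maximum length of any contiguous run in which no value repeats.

4

[11] len 1
[11, 3] len 2
[3] len 1
[3, 1] len 2
[1] len 1
[1] len 1
[1, 11] len 2
[1, 11, 3] len 3
[11, 3, 1] len 3
[11, 3, 1, 6] len 4
[6] len 1
[6, 3] len 2
[3, 6] len 2
[3, 6, 1] len 3
[1] len 1
[1, 11] len 2
[1, 11, 6] len 3
[6] len 1
[6, 3] len 2
Longest all-distinct length: 4.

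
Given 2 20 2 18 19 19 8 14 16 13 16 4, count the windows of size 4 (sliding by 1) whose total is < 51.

2

2 20 2 18 → sum 42  < 51 ✓
20 2 18 19 → sum 59
2 18 19 19 → sum 58
18 19 19 8 → sum 64
19 19 8 14 → sum 60
19 8 14 16 → sum 57
8 14 16 13 → sum 51
14 16 13 16 → sum 59
16 13 16 4 → sum 49  < 51 ✓
2 windows satisfy the condition.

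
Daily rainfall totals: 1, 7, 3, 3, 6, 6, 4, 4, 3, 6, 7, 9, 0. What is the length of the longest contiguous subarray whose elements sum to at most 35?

[1] sum 1 len 1
[1, 7] sum 8 len 2
[1, 7, 3] sum 11 len 3
[1, 7, 3, 3] sum 14 len 4
[1, 7, 3, 3, 6] sum 20 len 5
[1, 7, 3, 3, 6, 6] sum 26 len 6
[1, 7, 3, 3, 6, 6, 4] sum 30 len 7
[1, 7, 3, 3, 6, 6, 4, 4] sum 34 len 8
[3, 3, 6, 6, 4, 4, 3] sum 29 len 7
[3, 3, 6, 6, 4, 4, 3, 6] sum 35 len 8
[6, 4, 4, 3, 6, 7] sum 30 len 6
[4, 4, 3, 6, 7, 9] sum 33 len 6
[4, 4, 3, 6, 7, 9, 0] sum 33 len 7
Longest length seen: 8.

8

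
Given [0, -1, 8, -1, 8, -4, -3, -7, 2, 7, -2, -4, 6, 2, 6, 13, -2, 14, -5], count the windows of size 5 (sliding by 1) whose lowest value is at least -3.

[0, -1, 8, -1, 8] → min -1  ≥ -3 ✓
[-1, 8, -1, 8, -4] → min -4
[8, -1, 8, -4, -3] → min -4
[-1, 8, -4, -3, -7] → min -7
[8, -4, -3, -7, 2] → min -7
[-4, -3, -7, 2, 7] → min -7
[-3, -7, 2, 7, -2] → min -7
[-7, 2, 7, -2, -4] → min -7
[2, 7, -2, -4, 6] → min -4
[7, -2, -4, 6, 2] → min -4
[-2, -4, 6, 2, 6] → min -4
[-4, 6, 2, 6, 13] → min -4
[6, 2, 6, 13, -2] → min -2  ≥ -3 ✓
[2, 6, 13, -2, 14] → min -2  ≥ -3 ✓
[6, 13, -2, 14, -5] → min -5
3 windows satisfy the condition.

3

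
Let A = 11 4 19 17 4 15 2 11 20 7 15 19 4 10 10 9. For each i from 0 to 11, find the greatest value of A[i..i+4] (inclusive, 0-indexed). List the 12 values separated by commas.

Sliding a size-5 window across the 16 values:
[11, 4, 19, 17, 4] → max 19
[4, 19, 17, 4, 15] → max 19
[19, 17, 4, 15, 2] → max 19
[17, 4, 15, 2, 11] → max 17
[4, 15, 2, 11, 20] → max 20
[15, 2, 11, 20, 7] → max 20
[2, 11, 20, 7, 15] → max 20
[11, 20, 7, 15, 19] → max 20
[20, 7, 15, 19, 4] → max 20
[7, 15, 19, 4, 10] → max 19
[15, 19, 4, 10, 10] → max 19
[19, 4, 10, 10, 9] → max 19

19, 19, 19, 17, 20, 20, 20, 20, 20, 19, 19, 19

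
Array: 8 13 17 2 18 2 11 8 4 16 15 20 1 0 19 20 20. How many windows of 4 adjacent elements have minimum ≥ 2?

9

8 13 17 2 → min 2  ≥ 2 ✓
13 17 2 18 → min 2  ≥ 2 ✓
17 2 18 2 → min 2  ≥ 2 ✓
2 18 2 11 → min 2  ≥ 2 ✓
18 2 11 8 → min 2  ≥ 2 ✓
2 11 8 4 → min 2  ≥ 2 ✓
11 8 4 16 → min 4  ≥ 2 ✓
8 4 16 15 → min 4  ≥ 2 ✓
4 16 15 20 → min 4  ≥ 2 ✓
16 15 20 1 → min 1
15 20 1 0 → min 0
20 1 0 19 → min 0
1 0 19 20 → min 0
0 19 20 20 → min 0
9 windows satisfy the condition.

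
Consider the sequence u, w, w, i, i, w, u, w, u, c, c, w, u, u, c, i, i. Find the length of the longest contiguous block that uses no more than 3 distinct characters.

[u] 1 distinct, len 1
[u, w] 2 distinct, len 2
[u, w, w] 2 distinct, len 3
[u, w, w, i] 3 distinct, len 4
[u, w, w, i, i] 3 distinct, len 5
[u, w, w, i, i, w] 3 distinct, len 6
[u, w, w, i, i, w, u] 3 distinct, len 7
[u, w, w, i, i, w, u, w] 3 distinct, len 8
[u, w, w, i, i, w, u, w, u] 3 distinct, len 9
[w, u, w, u, c] 3 distinct, len 5
[w, u, w, u, c, c] 3 distinct, len 6
[w, u, w, u, c, c, w] 3 distinct, len 7
[w, u, w, u, c, c, w, u] 3 distinct, len 8
[w, u, w, u, c, c, w, u, u] 3 distinct, len 9
[w, u, w, u, c, c, w, u, u, c] 3 distinct, len 10
[u, u, c, i] 3 distinct, len 4
[u, u, c, i, i] 3 distinct, len 5
Longest length with ≤3 distinct: 10.

10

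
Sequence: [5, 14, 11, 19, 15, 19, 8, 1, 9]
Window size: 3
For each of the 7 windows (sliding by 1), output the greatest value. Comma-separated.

14, 19, 19, 19, 19, 19, 9

5 14 11 → max 14
14 11 19 → max 19
11 19 15 → max 19
19 15 19 → max 19
15 19 8 → max 19
19 8 1 → max 19
8 1 9 → max 9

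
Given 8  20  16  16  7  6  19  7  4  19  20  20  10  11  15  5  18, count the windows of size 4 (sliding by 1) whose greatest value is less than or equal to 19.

7

[8, 20, 16, 16] → max 20
[20, 16, 16, 7] → max 20
[16, 16, 7, 6] → max 16  ≤ 19 ✓
[16, 7, 6, 19] → max 19  ≤ 19 ✓
[7, 6, 19, 7] → max 19  ≤ 19 ✓
[6, 19, 7, 4] → max 19  ≤ 19 ✓
[19, 7, 4, 19] → max 19  ≤ 19 ✓
[7, 4, 19, 20] → max 20
[4, 19, 20, 20] → max 20
[19, 20, 20, 10] → max 20
[20, 20, 10, 11] → max 20
[20, 10, 11, 15] → max 20
[10, 11, 15, 5] → max 15  ≤ 19 ✓
[11, 15, 5, 18] → max 18  ≤ 19 ✓
7 windows satisfy the condition.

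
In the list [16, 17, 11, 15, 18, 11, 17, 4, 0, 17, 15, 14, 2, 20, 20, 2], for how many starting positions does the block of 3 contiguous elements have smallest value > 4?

16 17 11 → min 11  > 4 ✓
17 11 15 → min 11  > 4 ✓
11 15 18 → min 11  > 4 ✓
15 18 11 → min 11  > 4 ✓
18 11 17 → min 11  > 4 ✓
11 17 4 → min 4
17 4 0 → min 0
4 0 17 → min 0
0 17 15 → min 0
17 15 14 → min 14  > 4 ✓
15 14 2 → min 2
14 2 20 → min 2
2 20 20 → min 2
20 20 2 → min 2
6 windows satisfy the condition.

6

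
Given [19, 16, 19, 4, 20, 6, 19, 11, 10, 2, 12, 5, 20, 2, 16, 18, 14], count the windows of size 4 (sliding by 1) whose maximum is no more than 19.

19 16 19 4 → max 19  ≤ 19 ✓
16 19 4 20 → max 20
19 4 20 6 → max 20
4 20 6 19 → max 20
20 6 19 11 → max 20
6 19 11 10 → max 19  ≤ 19 ✓
19 11 10 2 → max 19  ≤ 19 ✓
11 10 2 12 → max 12  ≤ 19 ✓
10 2 12 5 → max 12  ≤ 19 ✓
2 12 5 20 → max 20
12 5 20 2 → max 20
5 20 2 16 → max 20
20 2 16 18 → max 20
2 16 18 14 → max 18  ≤ 19 ✓
6 windows satisfy the condition.

6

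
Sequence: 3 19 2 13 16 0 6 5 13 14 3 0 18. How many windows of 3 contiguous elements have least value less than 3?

[3, 19, 2] → min 2  < 3 ✓
[19, 2, 13] → min 2  < 3 ✓
[2, 13, 16] → min 2  < 3 ✓
[13, 16, 0] → min 0  < 3 ✓
[16, 0, 6] → min 0  < 3 ✓
[0, 6, 5] → min 0  < 3 ✓
[6, 5, 13] → min 5
[5, 13, 14] → min 5
[13, 14, 3] → min 3
[14, 3, 0] → min 0  < 3 ✓
[3, 0, 18] → min 0  < 3 ✓
8 windows satisfy the condition.

8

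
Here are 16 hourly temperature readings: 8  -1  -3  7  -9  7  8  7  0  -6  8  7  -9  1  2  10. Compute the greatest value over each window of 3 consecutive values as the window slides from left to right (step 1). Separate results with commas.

8, 7, 7, 7, 8, 8, 8, 7, 8, 8, 8, 7, 2, 10

(8, -1, -3) → max 8
(-1, -3, 7) → max 7
(-3, 7, -9) → max 7
(7, -9, 7) → max 7
(-9, 7, 8) → max 8
(7, 8, 7) → max 8
(8, 7, 0) → max 8
(7, 0, -6) → max 7
(0, -6, 8) → max 8
(-6, 8, 7) → max 8
(8, 7, -9) → max 8
(7, -9, 1) → max 7
(-9, 1, 2) → max 2
(1, 2, 10) → max 10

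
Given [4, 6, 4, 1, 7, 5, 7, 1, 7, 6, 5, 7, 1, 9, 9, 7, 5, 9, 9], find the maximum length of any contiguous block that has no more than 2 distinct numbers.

3

add 4: window [4] (1 distinct), len 1
add 6: window [4, 6] (2 distinct), len 2
add 4: window [4, 6, 4] (2 distinct), len 3
add 1: window [4, 1] (2 distinct), len 2
add 7: window [1, 7] (2 distinct), len 2
add 5: window [7, 5] (2 distinct), len 2
add 7: window [7, 5, 7] (2 distinct), len 3
add 1: window [7, 1] (2 distinct), len 2
add 7: window [7, 1, 7] (2 distinct), len 3
add 6: window [7, 6] (2 distinct), len 2
add 5: window [6, 5] (2 distinct), len 2
add 7: window [5, 7] (2 distinct), len 2
add 1: window [7, 1] (2 distinct), len 2
add 9: window [1, 9] (2 distinct), len 2
add 9: window [1, 9, 9] (2 distinct), len 3
add 7: window [9, 9, 7] (2 distinct), len 3
add 5: window [7, 5] (2 distinct), len 2
add 9: window [5, 9] (2 distinct), len 2
add 9: window [5, 9, 9] (2 distinct), len 3
Longest length with ≤2 distinct: 3.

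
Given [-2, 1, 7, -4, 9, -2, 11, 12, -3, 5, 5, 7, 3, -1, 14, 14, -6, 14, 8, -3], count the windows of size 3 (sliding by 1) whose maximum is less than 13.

12

-2 1 7 → max 7  < 13 ✓
1 7 -4 → max 7  < 13 ✓
7 -4 9 → max 9  < 13 ✓
-4 9 -2 → max 9  < 13 ✓
9 -2 11 → max 11  < 13 ✓
-2 11 12 → max 12  < 13 ✓
11 12 -3 → max 12  < 13 ✓
12 -3 5 → max 12  < 13 ✓
-3 5 5 → max 5  < 13 ✓
5 5 7 → max 7  < 13 ✓
5 7 3 → max 7  < 13 ✓
7 3 -1 → max 7  < 13 ✓
3 -1 14 → max 14
-1 14 14 → max 14
14 14 -6 → max 14
14 -6 14 → max 14
-6 14 8 → max 14
14 8 -3 → max 14
12 windows satisfy the condition.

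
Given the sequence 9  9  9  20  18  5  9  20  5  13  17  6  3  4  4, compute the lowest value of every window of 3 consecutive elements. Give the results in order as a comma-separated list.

[9, 9, 9] → min 9
[9, 9, 20] → min 9
[9, 20, 18] → min 9
[20, 18, 5] → min 5
[18, 5, 9] → min 5
[5, 9, 20] → min 5
[9, 20, 5] → min 5
[20, 5, 13] → min 5
[5, 13, 17] → min 5
[13, 17, 6] → min 6
[17, 6, 3] → min 3
[6, 3, 4] → min 3
[3, 4, 4] → min 3

9, 9, 9, 5, 5, 5, 5, 5, 5, 6, 3, 3, 3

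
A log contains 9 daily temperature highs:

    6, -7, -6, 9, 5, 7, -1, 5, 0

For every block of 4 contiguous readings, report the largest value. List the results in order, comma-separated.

9, 9, 9, 9, 7, 7

[6, -7, -6, 9] → max 9
[-7, -6, 9, 5] → max 9
[-6, 9, 5, 7] → max 9
[9, 5, 7, -1] → max 9
[5, 7, -1, 5] → max 7
[7, -1, 5, 0] → max 7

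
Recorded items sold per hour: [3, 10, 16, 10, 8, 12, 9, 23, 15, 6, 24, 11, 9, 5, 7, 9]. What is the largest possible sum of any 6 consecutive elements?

[3, 10, 16, 10, 8, 12] → sum 59
[10, 16, 10, 8, 12, 9] → sum 65
[16, 10, 8, 12, 9, 23] → sum 78
[10, 8, 12, 9, 23, 15] → sum 77
[8, 12, 9, 23, 15, 6] → sum 73
[12, 9, 23, 15, 6, 24] → sum 89
[9, 23, 15, 6, 24, 11] → sum 88
[23, 15, 6, 24, 11, 9] → sum 88
[15, 6, 24, 11, 9, 5] → sum 70
[6, 24, 11, 9, 5, 7] → sum 62
[24, 11, 9, 5, 7, 9] → sum 65
Largest of these is 89.

89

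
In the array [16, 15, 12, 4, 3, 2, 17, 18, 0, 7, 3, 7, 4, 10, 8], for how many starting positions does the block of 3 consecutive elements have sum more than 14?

10

[16, 15, 12] → sum 43  > 14 ✓
[15, 12, 4] → sum 31  > 14 ✓
[12, 4, 3] → sum 19  > 14 ✓
[4, 3, 2] → sum 9
[3, 2, 17] → sum 22  > 14 ✓
[2, 17, 18] → sum 37  > 14 ✓
[17, 18, 0] → sum 35  > 14 ✓
[18, 0, 7] → sum 25  > 14 ✓
[0, 7, 3] → sum 10
[7, 3, 7] → sum 17  > 14 ✓
[3, 7, 4] → sum 14
[7, 4, 10] → sum 21  > 14 ✓
[4, 10, 8] → sum 22  > 14 ✓
10 windows satisfy the condition.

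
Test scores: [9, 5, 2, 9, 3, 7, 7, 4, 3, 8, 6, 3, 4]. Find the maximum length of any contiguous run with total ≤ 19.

4

[9] sum 9 len 1
[9, 5] sum 14 len 2
[9, 5, 2] sum 16 len 3
[5, 2, 9] sum 16 len 3
[5, 2, 9, 3] sum 19 len 4
[9, 3, 7] sum 19 len 3
[3, 7, 7] sum 17 len 3
[7, 7, 4] sum 18 len 3
[7, 4, 3] sum 14 len 3
[4, 3, 8] sum 15 len 3
[3, 8, 6] sum 17 len 3
[8, 6, 3] sum 17 len 3
[6, 3, 4] sum 13 len 3
Longest length seen: 4.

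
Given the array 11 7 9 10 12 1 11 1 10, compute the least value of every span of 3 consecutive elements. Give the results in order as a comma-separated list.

7, 7, 9, 1, 1, 1, 1

[11, 7, 9] → min 7
[7, 9, 10] → min 7
[9, 10, 12] → min 9
[10, 12, 1] → min 1
[12, 1, 11] → min 1
[1, 11, 1] → min 1
[11, 1, 10] → min 1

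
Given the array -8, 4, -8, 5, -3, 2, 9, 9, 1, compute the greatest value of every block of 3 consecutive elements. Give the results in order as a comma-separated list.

4, 5, 5, 5, 9, 9, 9

(-8, 4, -8) → max 4
(4, -8, 5) → max 5
(-8, 5, -3) → max 5
(5, -3, 2) → max 5
(-3, 2, 9) → max 9
(2, 9, 9) → max 9
(9, 9, 1) → max 9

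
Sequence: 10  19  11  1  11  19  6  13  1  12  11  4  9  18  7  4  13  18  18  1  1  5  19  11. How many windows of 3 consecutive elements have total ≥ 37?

4

(10, 19, 11) → sum 40  ≥ 37 ✓
(19, 11, 1) → sum 31
(11, 1, 11) → sum 23
(1, 11, 19) → sum 31
(11, 19, 6) → sum 36
(19, 6, 13) → sum 38  ≥ 37 ✓
(6, 13, 1) → sum 20
(13, 1, 12) → sum 26
(1, 12, 11) → sum 24
(12, 11, 4) → sum 27
(11, 4, 9) → sum 24
(4, 9, 18) → sum 31
(9, 18, 7) → sum 34
(18, 7, 4) → sum 29
(7, 4, 13) → sum 24
(4, 13, 18) → sum 35
(13, 18, 18) → sum 49  ≥ 37 ✓
(18, 18, 1) → sum 37  ≥ 37 ✓
(18, 1, 1) → sum 20
(1, 1, 5) → sum 7
(1, 5, 19) → sum 25
(5, 19, 11) → sum 35
4 windows satisfy the condition.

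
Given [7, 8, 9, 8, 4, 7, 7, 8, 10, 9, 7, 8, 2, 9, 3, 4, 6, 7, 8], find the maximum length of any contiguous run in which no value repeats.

[7] len 1
[7, 8] len 2
[7, 8, 9] len 3
[9, 8] len 2
[9, 8, 4] len 3
[9, 8, 4, 7] len 4
[7] len 1
[7, 8] len 2
[7, 8, 10] len 3
[7, 8, 10, 9] len 4
[8, 10, 9, 7] len 4
[10, 9, 7, 8] len 4
[10, 9, 7, 8, 2] len 5
[7, 8, 2, 9] len 4
[7, 8, 2, 9, 3] len 5
[7, 8, 2, 9, 3, 4] len 6
[7, 8, 2, 9, 3, 4, 6] len 7
[8, 2, 9, 3, 4, 6, 7] len 7
[2, 9, 3, 4, 6, 7, 8] len 7
Longest all-distinct length: 7.

7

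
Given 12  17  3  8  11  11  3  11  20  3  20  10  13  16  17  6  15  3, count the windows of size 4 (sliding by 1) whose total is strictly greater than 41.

8

[12, 17, 3, 8] → sum 40
[17, 3, 8, 11] → sum 39
[3, 8, 11, 11] → sum 33
[8, 11, 11, 3] → sum 33
[11, 11, 3, 11] → sum 36
[11, 3, 11, 20] → sum 45  > 41 ✓
[3, 11, 20, 3] → sum 37
[11, 20, 3, 20] → sum 54  > 41 ✓
[20, 3, 20, 10] → sum 53  > 41 ✓
[3, 20, 10, 13] → sum 46  > 41 ✓
[20, 10, 13, 16] → sum 59  > 41 ✓
[10, 13, 16, 17] → sum 56  > 41 ✓
[13, 16, 17, 6] → sum 52  > 41 ✓
[16, 17, 6, 15] → sum 54  > 41 ✓
[17, 6, 15, 3] → sum 41
8 windows satisfy the condition.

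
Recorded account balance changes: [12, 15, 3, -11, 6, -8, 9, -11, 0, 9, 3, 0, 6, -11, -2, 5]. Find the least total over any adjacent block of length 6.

12 15 3 -11 6 -8 → sum 17
15 3 -11 6 -8 9 → sum 14
3 -11 6 -8 9 -11 → sum -12
-11 6 -8 9 -11 0 → sum -15
6 -8 9 -11 0 9 → sum 5
-8 9 -11 0 9 3 → sum 2
9 -11 0 9 3 0 → sum 10
-11 0 9 3 0 6 → sum 7
0 9 3 0 6 -11 → sum 7
9 3 0 6 -11 -2 → sum 5
3 0 6 -11 -2 5 → sum 1
Least of these is -15.

-15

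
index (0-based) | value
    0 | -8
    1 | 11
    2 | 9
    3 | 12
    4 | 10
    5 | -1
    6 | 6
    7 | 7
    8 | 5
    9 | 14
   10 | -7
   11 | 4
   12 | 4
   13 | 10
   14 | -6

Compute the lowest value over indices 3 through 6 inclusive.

Elements at indices 3..6: 12, 10, -1, 6
min(12, 10, -1, 6) = -1

-1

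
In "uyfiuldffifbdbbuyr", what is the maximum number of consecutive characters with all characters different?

[u] len 1
[u, y] len 2
[u, y, f] len 3
[u, y, f, i] len 4
[y, f, i, u] len 4
[y, f, i, u, l] len 5
[y, f, i, u, l, d] len 6
[i, u, l, d, f] len 5
[f] len 1
[f, i] len 2
[i, f] len 2
[i, f, b] len 3
[i, f, b, d] len 4
[d, b] len 2
[b] len 1
[b, u] len 2
[b, u, y] len 3
[b, u, y, r] len 4
Longest all-distinct length: 6.

6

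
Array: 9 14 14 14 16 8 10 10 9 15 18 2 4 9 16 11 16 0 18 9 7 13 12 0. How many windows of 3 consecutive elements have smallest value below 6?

8

(9, 14, 14) → min 9
(14, 14, 14) → min 14
(14, 14, 16) → min 14
(14, 16, 8) → min 8
(16, 8, 10) → min 8
(8, 10, 10) → min 8
(10, 10, 9) → min 9
(10, 9, 15) → min 9
(9, 15, 18) → min 9
(15, 18, 2) → min 2  < 6 ✓
(18, 2, 4) → min 2  < 6 ✓
(2, 4, 9) → min 2  < 6 ✓
(4, 9, 16) → min 4  < 6 ✓
(9, 16, 11) → min 9
(16, 11, 16) → min 11
(11, 16, 0) → min 0  < 6 ✓
(16, 0, 18) → min 0  < 6 ✓
(0, 18, 9) → min 0  < 6 ✓
(18, 9, 7) → min 7
(9, 7, 13) → min 7
(7, 13, 12) → min 7
(13, 12, 0) → min 0  < 6 ✓
8 windows satisfy the condition.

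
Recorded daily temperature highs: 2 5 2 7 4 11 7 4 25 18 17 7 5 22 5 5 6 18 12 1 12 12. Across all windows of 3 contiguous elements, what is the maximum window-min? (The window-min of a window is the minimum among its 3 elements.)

[2, 5, 2] → min 2
[5, 2, 7] → min 2
[2, 7, 4] → min 2
[7, 4, 11] → min 4
[4, 11, 7] → min 4
[11, 7, 4] → min 4
[7, 4, 25] → min 4
[4, 25, 18] → min 4
[25, 18, 17] → min 17
[18, 17, 7] → min 7
[17, 7, 5] → min 5
[7, 5, 22] → min 5
[5, 22, 5] → min 5
[22, 5, 5] → min 5
[5, 5, 6] → min 5
[5, 6, 18] → min 5
[6, 18, 12] → min 6
[18, 12, 1] → min 1
[12, 1, 12] → min 1
[1, 12, 12] → min 1
Maximum of these is 17.

17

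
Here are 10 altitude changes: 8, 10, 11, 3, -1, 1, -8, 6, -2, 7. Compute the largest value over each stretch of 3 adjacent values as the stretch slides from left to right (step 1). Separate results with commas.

11, 11, 11, 3, 1, 6, 6, 7

Sliding a size-3 window across the 10 values:
(8, 10, 11) → max 11
(10, 11, 3) → max 11
(11, 3, -1) → max 11
(3, -1, 1) → max 3
(-1, 1, -8) → max 1
(1, -8, 6) → max 6
(-8, 6, -2) → max 6
(6, -2, 7) → max 7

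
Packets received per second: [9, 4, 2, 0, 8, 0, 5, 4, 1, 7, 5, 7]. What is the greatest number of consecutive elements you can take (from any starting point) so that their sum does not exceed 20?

→ 9: sum 9, len 1
→ 4: sum 13, len 2
→ 2: sum 15, len 3
→ 0: sum 15, len 4
→ 8 (dropped 9): sum 14, len 4
→ 0: sum 14, len 5
→ 5: sum 19, len 6
→ 4 (dropped 4): sum 19, len 6
→ 1: sum 20, len 7
→ 7 (dropped 2, 0, 8): sum 17, len 5
→ 5 (dropped 0, 5): sum 17, len 4
→ 7 (dropped 4): sum 20, len 4
Longest length seen: 7.

7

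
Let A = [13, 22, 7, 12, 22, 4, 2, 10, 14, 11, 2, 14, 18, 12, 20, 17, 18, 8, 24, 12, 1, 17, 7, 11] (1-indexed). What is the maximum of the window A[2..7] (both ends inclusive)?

Elements at indices 2..7: 22, 7, 12, 22, 4, 2
max(22, 7, 12, 22, 4, 2) = 22

22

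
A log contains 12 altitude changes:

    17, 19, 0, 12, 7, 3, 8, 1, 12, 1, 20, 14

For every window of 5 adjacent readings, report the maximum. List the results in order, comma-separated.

19, 19, 12, 12, 12, 12, 20, 20

Sliding a size-5 window across the 12 values:
17 19 0 12 7 → max 19
19 0 12 7 3 → max 19
0 12 7 3 8 → max 12
12 7 3 8 1 → max 12
7 3 8 1 12 → max 12
3 8 1 12 1 → max 12
8 1 12 1 20 → max 20
1 12 1 20 14 → max 20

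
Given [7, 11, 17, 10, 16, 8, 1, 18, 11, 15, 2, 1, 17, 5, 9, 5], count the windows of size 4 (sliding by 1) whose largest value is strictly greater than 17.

4

[7, 11, 17, 10] → max 17
[11, 17, 10, 16] → max 17
[17, 10, 16, 8] → max 17
[10, 16, 8, 1] → max 16
[16, 8, 1, 18] → max 18  > 17 ✓
[8, 1, 18, 11] → max 18  > 17 ✓
[1, 18, 11, 15] → max 18  > 17 ✓
[18, 11, 15, 2] → max 18  > 17 ✓
[11, 15, 2, 1] → max 15
[15, 2, 1, 17] → max 17
[2, 1, 17, 5] → max 17
[1, 17, 5, 9] → max 17
[17, 5, 9, 5] → max 17
4 windows satisfy the condition.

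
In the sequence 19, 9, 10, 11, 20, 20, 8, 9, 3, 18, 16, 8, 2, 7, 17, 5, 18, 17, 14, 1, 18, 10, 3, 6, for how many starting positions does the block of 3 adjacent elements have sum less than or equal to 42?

(19, 9, 10) → sum 38  ≤ 42 ✓
(9, 10, 11) → sum 30  ≤ 42 ✓
(10, 11, 20) → sum 41  ≤ 42 ✓
(11, 20, 20) → sum 51
(20, 20, 8) → sum 48
(20, 8, 9) → sum 37  ≤ 42 ✓
(8, 9, 3) → sum 20  ≤ 42 ✓
(9, 3, 18) → sum 30  ≤ 42 ✓
(3, 18, 16) → sum 37  ≤ 42 ✓
(18, 16, 8) → sum 42  ≤ 42 ✓
(16, 8, 2) → sum 26  ≤ 42 ✓
(8, 2, 7) → sum 17  ≤ 42 ✓
(2, 7, 17) → sum 26  ≤ 42 ✓
(7, 17, 5) → sum 29  ≤ 42 ✓
(17, 5, 18) → sum 40  ≤ 42 ✓
(5, 18, 17) → sum 40  ≤ 42 ✓
(18, 17, 14) → sum 49
(17, 14, 1) → sum 32  ≤ 42 ✓
(14, 1, 18) → sum 33  ≤ 42 ✓
(1, 18, 10) → sum 29  ≤ 42 ✓
(18, 10, 3) → sum 31  ≤ 42 ✓
(10, 3, 6) → sum 19  ≤ 42 ✓
19 windows satisfy the condition.

19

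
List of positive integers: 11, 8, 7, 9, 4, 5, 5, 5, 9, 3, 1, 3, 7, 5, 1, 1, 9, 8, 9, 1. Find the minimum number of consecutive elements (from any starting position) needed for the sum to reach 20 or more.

add 11: running sum 11 < 20
add 8: running sum 19 < 20
end 2: [11, 8, 7] sum 26, len 3
end 3: [8, 7, 9] sum 24, len 3
end 4: [7, 9, 4] sum 20, len 3
end 5: [7, 9, 4, 5] sum 25, len 4
end 6: [9, 4, 5, 5] sum 23, len 4
end 7: [9, 4, 5, 5, 5] sum 28, len 5
end 8: [5, 5, 5, 9] sum 24, len 4
end 9: [5, 5, 9, 3] sum 22, len 4
end 10: [5, 5, 9, 3, 1] sum 23, len 5
end 11: [5, 9, 3, 1, 3] sum 21, len 5
end 12: [9, 3, 1, 3, 7] sum 23, len 5
end 13: [9, 3, 1, 3, 7, 5] sum 28, len 6
end 14: [3, 1, 3, 7, 5, 1] sum 20, len 6
end 15: [3, 1, 3, 7, 5, 1, 1] sum 21, len 7
end 16: [7, 5, 1, 1, 9] sum 23, len 5
end 17: [5, 1, 1, 9, 8] sum 24, len 5
end 18: [9, 8, 9] sum 26, len 3
end 19: [9, 8, 9, 1] sum 27, len 4
Shortest qualifying length: 3.

3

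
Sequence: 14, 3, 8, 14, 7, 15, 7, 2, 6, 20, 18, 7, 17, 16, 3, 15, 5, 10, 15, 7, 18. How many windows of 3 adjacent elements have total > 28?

(14, 3, 8) → sum 25
(3, 8, 14) → sum 25
(8, 14, 7) → sum 29  > 28 ✓
(14, 7, 15) → sum 36  > 28 ✓
(7, 15, 7) → sum 29  > 28 ✓
(15, 7, 2) → sum 24
(7, 2, 6) → sum 15
(2, 6, 20) → sum 28
(6, 20, 18) → sum 44  > 28 ✓
(20, 18, 7) → sum 45  > 28 ✓
(18, 7, 17) → sum 42  > 28 ✓
(7, 17, 16) → sum 40  > 28 ✓
(17, 16, 3) → sum 36  > 28 ✓
(16, 3, 15) → sum 34  > 28 ✓
(3, 15, 5) → sum 23
(15, 5, 10) → sum 30  > 28 ✓
(5, 10, 15) → sum 30  > 28 ✓
(10, 15, 7) → sum 32  > 28 ✓
(15, 7, 18) → sum 40  > 28 ✓
13 windows satisfy the condition.

13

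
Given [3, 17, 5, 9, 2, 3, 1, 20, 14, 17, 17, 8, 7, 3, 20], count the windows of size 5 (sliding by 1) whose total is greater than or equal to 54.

3 17 5 9 2 → sum 36
17 5 9 2 3 → sum 36
5 9 2 3 1 → sum 20
9 2 3 1 20 → sum 35
2 3 1 20 14 → sum 40
3 1 20 14 17 → sum 55  ≥ 54 ✓
1 20 14 17 17 → sum 69  ≥ 54 ✓
20 14 17 17 8 → sum 76  ≥ 54 ✓
14 17 17 8 7 → sum 63  ≥ 54 ✓
17 17 8 7 3 → sum 52
17 8 7 3 20 → sum 55  ≥ 54 ✓
5 windows satisfy the condition.

5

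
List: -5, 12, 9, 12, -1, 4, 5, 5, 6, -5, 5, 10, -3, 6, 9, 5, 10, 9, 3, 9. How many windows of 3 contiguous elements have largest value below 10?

8

-5 12 9 → max 12
12 9 12 → max 12
9 12 -1 → max 12
12 -1 4 → max 12
-1 4 5 → max 5  < 10 ✓
4 5 5 → max 5  < 10 ✓
5 5 6 → max 6  < 10 ✓
5 6 -5 → max 6  < 10 ✓
6 -5 5 → max 6  < 10 ✓
-5 5 10 → max 10
5 10 -3 → max 10
10 -3 6 → max 10
-3 6 9 → max 9  < 10 ✓
6 9 5 → max 9  < 10 ✓
9 5 10 → max 10
5 10 9 → max 10
10 9 3 → max 10
9 3 9 → max 9  < 10 ✓
8 windows satisfy the condition.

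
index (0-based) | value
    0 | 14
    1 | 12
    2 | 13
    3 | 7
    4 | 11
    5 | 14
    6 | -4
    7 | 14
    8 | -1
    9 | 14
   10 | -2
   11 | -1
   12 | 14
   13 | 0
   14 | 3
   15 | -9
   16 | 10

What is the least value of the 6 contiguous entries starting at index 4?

Elements at indices 4..9: 11, 14, -4, 14, -1, 14
min(11, 14, -4, 14, -1, 14) = -4

-4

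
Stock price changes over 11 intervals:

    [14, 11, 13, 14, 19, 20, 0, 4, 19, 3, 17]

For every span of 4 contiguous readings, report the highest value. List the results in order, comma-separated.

14, 19, 20, 20, 20, 20, 19, 19

14 11 13 14 → max 14
11 13 14 19 → max 19
13 14 19 20 → max 20
14 19 20 0 → max 20
19 20 0 4 → max 20
20 0 4 19 → max 20
0 4 19 3 → max 19
4 19 3 17 → max 19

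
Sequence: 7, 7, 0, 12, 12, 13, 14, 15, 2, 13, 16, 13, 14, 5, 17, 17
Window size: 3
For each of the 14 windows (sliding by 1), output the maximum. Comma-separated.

7, 12, 12, 13, 14, 15, 15, 15, 16, 16, 16, 14, 17, 17

[7, 7, 0] → max 7
[7, 0, 12] → max 12
[0, 12, 12] → max 12
[12, 12, 13] → max 13
[12, 13, 14] → max 14
[13, 14, 15] → max 15
[14, 15, 2] → max 15
[15, 2, 13] → max 15
[2, 13, 16] → max 16
[13, 16, 13] → max 16
[16, 13, 14] → max 16
[13, 14, 5] → max 14
[14, 5, 17] → max 17
[5, 17, 17] → max 17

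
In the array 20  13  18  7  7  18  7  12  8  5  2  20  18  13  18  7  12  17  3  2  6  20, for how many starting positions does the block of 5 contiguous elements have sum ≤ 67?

15

[20, 13, 18, 7, 7] → sum 65  ≤ 67 ✓
[13, 18, 7, 7, 18] → sum 63  ≤ 67 ✓
[18, 7, 7, 18, 7] → sum 57  ≤ 67 ✓
[7, 7, 18, 7, 12] → sum 51  ≤ 67 ✓
[7, 18, 7, 12, 8] → sum 52  ≤ 67 ✓
[18, 7, 12, 8, 5] → sum 50  ≤ 67 ✓
[7, 12, 8, 5, 2] → sum 34  ≤ 67 ✓
[12, 8, 5, 2, 20] → sum 47  ≤ 67 ✓
[8, 5, 2, 20, 18] → sum 53  ≤ 67 ✓
[5, 2, 20, 18, 13] → sum 58  ≤ 67 ✓
[2, 20, 18, 13, 18] → sum 71
[20, 18, 13, 18, 7] → sum 76
[18, 13, 18, 7, 12] → sum 68
[13, 18, 7, 12, 17] → sum 67  ≤ 67 ✓
[18, 7, 12, 17, 3] → sum 57  ≤ 67 ✓
[7, 12, 17, 3, 2] → sum 41  ≤ 67 ✓
[12, 17, 3, 2, 6] → sum 40  ≤ 67 ✓
[17, 3, 2, 6, 20] → sum 48  ≤ 67 ✓
15 windows satisfy the condition.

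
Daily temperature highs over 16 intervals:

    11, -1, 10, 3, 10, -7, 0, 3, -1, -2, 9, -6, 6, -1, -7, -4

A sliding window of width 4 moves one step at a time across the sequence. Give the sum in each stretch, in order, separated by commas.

(11, -1, 10, 3) → sum 23
(-1, 10, 3, 10) → sum 22
(10, 3, 10, -7) → sum 16
(3, 10, -7, 0) → sum 6
(10, -7, 0, 3) → sum 6
(-7, 0, 3, -1) → sum -5
(0, 3, -1, -2) → sum 0
(3, -1, -2, 9) → sum 9
(-1, -2, 9, -6) → sum 0
(-2, 9, -6, 6) → sum 7
(9, -6, 6, -1) → sum 8
(-6, 6, -1, -7) → sum -8
(6, -1, -7, -4) → sum -6

23, 22, 16, 6, 6, -5, 0, 9, 0, 7, 8, -8, -6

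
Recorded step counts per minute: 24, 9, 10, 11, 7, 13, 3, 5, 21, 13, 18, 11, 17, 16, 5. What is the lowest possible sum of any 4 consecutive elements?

28

24 9 10 11 → sum 54
9 10 11 7 → sum 37
10 11 7 13 → sum 41
11 7 13 3 → sum 34
7 13 3 5 → sum 28
13 3 5 21 → sum 42
3 5 21 13 → sum 42
5 21 13 18 → sum 57
21 13 18 11 → sum 63
13 18 11 17 → sum 59
18 11 17 16 → sum 62
11 17 16 5 → sum 49
Lowest of these is 28.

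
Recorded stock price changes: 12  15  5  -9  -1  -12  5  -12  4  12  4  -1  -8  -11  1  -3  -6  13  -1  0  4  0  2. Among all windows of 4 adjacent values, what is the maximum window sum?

[12, 15, 5, -9] → sum 23
[15, 5, -9, -1] → sum 10
[5, -9, -1, -12] → sum -17
[-9, -1, -12, 5] → sum -17
[-1, -12, 5, -12] → sum -20
[-12, 5, -12, 4] → sum -15
[5, -12, 4, 12] → sum 9
[-12, 4, 12, 4] → sum 8
[4, 12, 4, -1] → sum 19
[12, 4, -1, -8] → sum 7
[4, -1, -8, -11] → sum -16
[-1, -8, -11, 1] → sum -19
[-8, -11, 1, -3] → sum -21
[-11, 1, -3, -6] → sum -19
[1, -3, -6, 13] → sum 5
[-3, -6, 13, -1] → sum 3
[-6, 13, -1, 0] → sum 6
[13, -1, 0, 4] → sum 16
[-1, 0, 4, 0] → sum 3
[0, 4, 0, 2] → sum 6
Maximum of these is 23.

23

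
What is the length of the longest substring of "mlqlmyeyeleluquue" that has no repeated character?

[m] len 1
[m, l] len 2
[m, l, q] len 3
[q, l] len 2
[q, l, m] len 3
[q, l, m, y] len 4
[q, l, m, y, e] len 5
[e, y] len 2
[y, e] len 2
[y, e, l] len 3
[l, e] len 2
[e, l] len 2
[e, l, u] len 3
[e, l, u, q] len 4
[q, u] len 2
[u] len 1
[u, e] len 2
Longest all-distinct length: 5.

5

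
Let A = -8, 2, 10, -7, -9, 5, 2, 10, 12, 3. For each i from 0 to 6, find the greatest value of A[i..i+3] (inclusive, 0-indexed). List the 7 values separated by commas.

Sliding a size-4 window across the 10 values:
(-8, 2, 10, -7) → max 10
(2, 10, -7, -9) → max 10
(10, -7, -9, 5) → max 10
(-7, -9, 5, 2) → max 5
(-9, 5, 2, 10) → max 10
(5, 2, 10, 12) → max 12
(2, 10, 12, 3) → max 12

10, 10, 10, 5, 10, 12, 12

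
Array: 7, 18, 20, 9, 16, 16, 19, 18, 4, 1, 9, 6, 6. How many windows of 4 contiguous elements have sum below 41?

7 18 20 9 → sum 54
18 20 9 16 → sum 63
20 9 16 16 → sum 61
9 16 16 19 → sum 60
16 16 19 18 → sum 69
16 19 18 4 → sum 57
19 18 4 1 → sum 42
18 4 1 9 → sum 32  < 41 ✓
4 1 9 6 → sum 20  < 41 ✓
1 9 6 6 → sum 22  < 41 ✓
3 windows satisfy the condition.

3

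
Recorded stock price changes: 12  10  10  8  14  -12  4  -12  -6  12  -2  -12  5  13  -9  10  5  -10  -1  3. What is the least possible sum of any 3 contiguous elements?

Each size-3 window and its sum:
[12, 10, 10] → sum 32
[10, 10, 8] → sum 28
[10, 8, 14] → sum 32
[8, 14, -12] → sum 10
[14, -12, 4] → sum 6
[-12, 4, -12] → sum -20
[4, -12, -6] → sum -14
[-12, -6, 12] → sum -6
[-6, 12, -2] → sum 4
[12, -2, -12] → sum -2
[-2, -12, 5] → sum -9
[-12, 5, 13] → sum 6
[5, 13, -9] → sum 9
[13, -9, 10] → sum 14
[-9, 10, 5] → sum 6
[10, 5, -10] → sum 5
[5, -10, -1] → sum -6
[-10, -1, 3] → sum -8
Least of these is -20.

-20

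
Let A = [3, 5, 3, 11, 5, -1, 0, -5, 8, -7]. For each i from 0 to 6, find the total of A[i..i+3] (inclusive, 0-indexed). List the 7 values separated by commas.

22, 24, 18, 15, -1, 2, -4

3 5 3 11 → sum 22
5 3 11 5 → sum 24
3 11 5 -1 → sum 18
11 5 -1 0 → sum 15
5 -1 0 -5 → sum -1
-1 0 -5 8 → sum 2
0 -5 8 -7 → sum -4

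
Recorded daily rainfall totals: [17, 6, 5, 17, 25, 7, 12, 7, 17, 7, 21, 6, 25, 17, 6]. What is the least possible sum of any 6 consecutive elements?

17 6 5 17 25 7 → sum 77
6 5 17 25 7 12 → sum 72
5 17 25 7 12 7 → sum 73
17 25 7 12 7 17 → sum 85
25 7 12 7 17 7 → sum 75
7 12 7 17 7 21 → sum 71
12 7 17 7 21 6 → sum 70
7 17 7 21 6 25 → sum 83
17 7 21 6 25 17 → sum 93
7 21 6 25 17 6 → sum 82
Least of these is 70.

70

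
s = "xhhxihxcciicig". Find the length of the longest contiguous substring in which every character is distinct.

[x] len 1
[x, h] len 2
[h] len 1
[h, x] len 2
[h, x, i] len 3
[x, i, h] len 3
[i, h, x] len 3
[i, h, x, c] len 4
[c] len 1
[c, i] len 2
[i] len 1
[i, c] len 2
[c, i] len 2
[c, i, g] len 3
Longest all-distinct length: 4.

4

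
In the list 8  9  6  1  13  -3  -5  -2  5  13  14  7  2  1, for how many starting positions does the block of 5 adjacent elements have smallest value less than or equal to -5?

8 9 6 1 13 → min 1
9 6 1 13 -3 → min -3
6 1 13 -3 -5 → min -5  ≤ -5 ✓
1 13 -3 -5 -2 → min -5  ≤ -5 ✓
13 -3 -5 -2 5 → min -5  ≤ -5 ✓
-3 -5 -2 5 13 → min -5  ≤ -5 ✓
-5 -2 5 13 14 → min -5  ≤ -5 ✓
-2 5 13 14 7 → min -2
5 13 14 7 2 → min 2
13 14 7 2 1 → min 1
5 windows satisfy the condition.

5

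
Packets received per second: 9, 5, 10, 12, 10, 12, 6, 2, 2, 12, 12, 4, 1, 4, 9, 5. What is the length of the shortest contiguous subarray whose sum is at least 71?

add 9: running sum 9 < 71
add 5: running sum 14 < 71
add 10: running sum 24 < 71
add 12: running sum 36 < 71
add 10: running sum 46 < 71
add 12: running sum 58 < 71
add 6: running sum 64 < 71
add 2: running sum 66 < 71
add 2: running sum 68 < 71
add 12: shortest ending here [5, 10, 12, 10, 12, 6, 2, 2, 12] sum 71, len 9
add 12: shortest ending here [10, 12, 10, 12, 6, 2, 2, 12, 12] sum 78, len 9
add 4: shortest ending here [12, 10, 12, 6, 2, 2, 12, 12, 4] sum 72, len 9
add 1: shortest ending here [12, 10, 12, 6, 2, 2, 12, 12, 4, 1] sum 73, len 10
add 4: shortest ending here [12, 10, 12, 6, 2, 2, 12, 12, 4, 1, 4] sum 77, len 11
add 9: shortest ending here [10, 12, 6, 2, 2, 12, 12, 4, 1, 4, 9] sum 74, len 11
add 5: shortest ending here [10, 12, 6, 2, 2, 12, 12, 4, 1, 4, 9, 5] sum 79, len 12
Shortest qualifying length: 9.

9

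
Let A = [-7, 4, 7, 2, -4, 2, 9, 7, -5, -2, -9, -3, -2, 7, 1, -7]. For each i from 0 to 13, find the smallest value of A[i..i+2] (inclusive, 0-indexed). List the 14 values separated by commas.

-7, 2, -4, -4, -4, 2, -5, -5, -9, -9, -9, -3, -2, -7

Sliding a size-3 window across the 16 values:
[-7, 4, 7] → min -7
[4, 7, 2] → min 2
[7, 2, -4] → min -4
[2, -4, 2] → min -4
[-4, 2, 9] → min -4
[2, 9, 7] → min 2
[9, 7, -5] → min -5
[7, -5, -2] → min -5
[-5, -2, -9] → min -9
[-2, -9, -3] → min -9
[-9, -3, -2] → min -9
[-3, -2, 7] → min -3
[-2, 7, 1] → min -2
[7, 1, -7] → min -7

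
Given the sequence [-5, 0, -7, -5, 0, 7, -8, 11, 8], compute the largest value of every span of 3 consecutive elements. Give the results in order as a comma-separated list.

0, 0, 0, 7, 7, 11, 11

(-5, 0, -7) → max 0
(0, -7, -5) → max 0
(-7, -5, 0) → max 0
(-5, 0, 7) → max 7
(0, 7, -8) → max 7
(7, -8, 11) → max 11
(-8, 11, 8) → max 11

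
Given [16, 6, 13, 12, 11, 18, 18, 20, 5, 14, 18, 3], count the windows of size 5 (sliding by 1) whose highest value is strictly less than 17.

[16, 6, 13, 12, 11] → max 16  < 17 ✓
[6, 13, 12, 11, 18] → max 18
[13, 12, 11, 18, 18] → max 18
[12, 11, 18, 18, 20] → max 20
[11, 18, 18, 20, 5] → max 20
[18, 18, 20, 5, 14] → max 20
[18, 20, 5, 14, 18] → max 20
[20, 5, 14, 18, 3] → max 20
1 window satisfy the condition.

1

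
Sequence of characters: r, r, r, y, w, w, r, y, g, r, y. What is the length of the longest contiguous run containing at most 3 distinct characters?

8

Extend right; when distinct count exceeds 3, shrink from the left:
add r: window [r] (1 distinct), len 1
add r: window [r, r] (1 distinct), len 2
add r: window [r, r, r] (1 distinct), len 3
add y: window [r, r, r, y] (2 distinct), len 4
add w: window [r, r, r, y, w] (3 distinct), len 5
add w: window [r, r, r, y, w, w] (3 distinct), len 6
add r: window [r, r, r, y, w, w, r] (3 distinct), len 7
add y: window [r, r, r, y, w, w, r, y] (3 distinct), len 8
add g: window [r, y, g] (3 distinct), len 3
add r: window [r, y, g, r] (3 distinct), len 4
add y: window [r, y, g, r, y] (3 distinct), len 5
Longest length with ≤3 distinct: 8.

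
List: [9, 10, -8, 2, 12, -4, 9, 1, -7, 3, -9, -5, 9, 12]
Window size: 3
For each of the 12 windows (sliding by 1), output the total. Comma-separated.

11, 4, 6, 10, 17, 6, 3, -3, -13, -11, -5, 16

9 10 -8 → sum 11
10 -8 2 → sum 4
-8 2 12 → sum 6
2 12 -4 → sum 10
12 -4 9 → sum 17
-4 9 1 → sum 6
9 1 -7 → sum 3
1 -7 3 → sum -3
-7 3 -9 → sum -13
3 -9 -5 → sum -11
-9 -5 9 → sum -5
-5 9 12 → sum 16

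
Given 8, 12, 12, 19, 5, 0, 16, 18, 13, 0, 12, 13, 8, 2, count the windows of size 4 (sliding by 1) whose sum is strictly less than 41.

8 12 12 19 → sum 51
12 12 19 5 → sum 48
12 19 5 0 → sum 36  < 41 ✓
19 5 0 16 → sum 40  < 41 ✓
5 0 16 18 → sum 39  < 41 ✓
0 16 18 13 → sum 47
16 18 13 0 → sum 47
18 13 0 12 → sum 43
13 0 12 13 → sum 38  < 41 ✓
0 12 13 8 → sum 33  < 41 ✓
12 13 8 2 → sum 35  < 41 ✓
6 windows satisfy the condition.

6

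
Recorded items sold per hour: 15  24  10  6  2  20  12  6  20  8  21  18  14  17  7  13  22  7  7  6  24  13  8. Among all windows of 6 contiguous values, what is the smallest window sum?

56

Window sums for each of the 18 positions:
15 24 10 6 2 20 → sum 77
24 10 6 2 20 12 → sum 74
10 6 2 20 12 6 → sum 56
6 2 20 12 6 20 → sum 66
2 20 12 6 20 8 → sum 68
20 12 6 20 8 21 → sum 87
12 6 20 8 21 18 → sum 85
6 20 8 21 18 14 → sum 87
20 8 21 18 14 17 → sum 98
8 21 18 14 17 7 → sum 85
21 18 14 17 7 13 → sum 90
18 14 17 7 13 22 → sum 91
14 17 7 13 22 7 → sum 80
17 7 13 22 7 7 → sum 73
7 13 22 7 7 6 → sum 62
13 22 7 7 6 24 → sum 79
22 7 7 6 24 13 → sum 79
7 7 6 24 13 8 → sum 65
Smallest of these is 56.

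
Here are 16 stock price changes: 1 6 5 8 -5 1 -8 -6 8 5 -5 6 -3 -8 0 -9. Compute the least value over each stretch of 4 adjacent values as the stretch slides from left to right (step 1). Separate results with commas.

1, -5, -5, -8, -8, -8, -8, -6, -5, -5, -8, -8, -9

1 6 5 8 → min 1
6 5 8 -5 → min -5
5 8 -5 1 → min -5
8 -5 1 -8 → min -8
-5 1 -8 -6 → min -8
1 -8 -6 8 → min -8
-8 -6 8 5 → min -8
-6 8 5 -5 → min -6
8 5 -5 6 → min -5
5 -5 6 -3 → min -5
-5 6 -3 -8 → min -8
6 -3 -8 0 → min -8
-3 -8 0 -9 → min -9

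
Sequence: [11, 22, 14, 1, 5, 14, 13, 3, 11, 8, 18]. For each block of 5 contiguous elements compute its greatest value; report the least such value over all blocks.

[11, 22, 14, 1, 5] → max 22
[22, 14, 1, 5, 14] → max 22
[14, 1, 5, 14, 13] → max 14
[1, 5, 14, 13, 3] → max 14
[5, 14, 13, 3, 11] → max 14
[14, 13, 3, 11, 8] → max 14
[13, 3, 11, 8, 18] → max 18
Least of these is 14.

14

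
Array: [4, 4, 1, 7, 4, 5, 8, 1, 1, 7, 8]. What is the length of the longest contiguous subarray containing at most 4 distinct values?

6

Extend right; when distinct count exceeds 4, shrink from the left:
add 4: window [4] (1 distinct), len 1
add 4: window [4, 4] (1 distinct), len 2
add 1: window [4, 4, 1] (2 distinct), len 3
add 7: window [4, 4, 1, 7] (3 distinct), len 4
add 4: window [4, 4, 1, 7, 4] (3 distinct), len 5
add 5: window [4, 4, 1, 7, 4, 5] (4 distinct), len 6
add 8: window [7, 4, 5, 8] (4 distinct), len 4
add 1: window [4, 5, 8, 1] (4 distinct), len 4
add 1: window [4, 5, 8, 1, 1] (4 distinct), len 5
add 7: window [5, 8, 1, 1, 7] (4 distinct), len 5
add 8: window [5, 8, 1, 1, 7, 8] (4 distinct), len 6
Longest length with ≤4 distinct: 6.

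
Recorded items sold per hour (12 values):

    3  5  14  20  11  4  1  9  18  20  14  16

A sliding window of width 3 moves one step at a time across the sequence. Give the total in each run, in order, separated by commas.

22, 39, 45, 35, 16, 14, 28, 47, 52, 50

3 5 14 → sum 22
5 14 20 → sum 39
14 20 11 → sum 45
20 11 4 → sum 35
11 4 1 → sum 16
4 1 9 → sum 14
1 9 18 → sum 28
9 18 20 → sum 47
18 20 14 → sum 52
20 14 16 → sum 50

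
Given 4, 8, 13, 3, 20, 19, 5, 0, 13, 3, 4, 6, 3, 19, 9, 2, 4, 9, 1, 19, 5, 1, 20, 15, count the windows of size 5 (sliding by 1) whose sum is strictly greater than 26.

17

[4, 8, 13, 3, 20] → sum 48  > 26 ✓
[8, 13, 3, 20, 19] → sum 63  > 26 ✓
[13, 3, 20, 19, 5] → sum 60  > 26 ✓
[3, 20, 19, 5, 0] → sum 47  > 26 ✓
[20, 19, 5, 0, 13] → sum 57  > 26 ✓
[19, 5, 0, 13, 3] → sum 40  > 26 ✓
[5, 0, 13, 3, 4] → sum 25
[0, 13, 3, 4, 6] → sum 26
[13, 3, 4, 6, 3] → sum 29  > 26 ✓
[3, 4, 6, 3, 19] → sum 35  > 26 ✓
[4, 6, 3, 19, 9] → sum 41  > 26 ✓
[6, 3, 19, 9, 2] → sum 39  > 26 ✓
[3, 19, 9, 2, 4] → sum 37  > 26 ✓
[19, 9, 2, 4, 9] → sum 43  > 26 ✓
[9, 2, 4, 9, 1] → sum 25
[2, 4, 9, 1, 19] → sum 35  > 26 ✓
[4, 9, 1, 19, 5] → sum 38  > 26 ✓
[9, 1, 19, 5, 1] → sum 35  > 26 ✓
[1, 19, 5, 1, 20] → sum 46  > 26 ✓
[19, 5, 1, 20, 15] → sum 60  > 26 ✓
17 windows satisfy the condition.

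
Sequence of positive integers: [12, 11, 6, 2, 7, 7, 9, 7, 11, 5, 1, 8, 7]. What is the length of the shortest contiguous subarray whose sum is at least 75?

10

add 12: running sum 12 < 75
add 11: running sum 23 < 75
add 6: running sum 29 < 75
add 2: running sum 31 < 75
add 7: running sum 38 < 75
add 7: running sum 45 < 75
add 9: running sum 54 < 75
add 7: running sum 61 < 75
add 11: running sum 72 < 75
add 5: shortest ending here [12, 11, 6, 2, 7, 7, 9, 7, 11, 5] sum 77, len 10
add 1: shortest ending here [12, 11, 6, 2, 7, 7, 9, 7, 11, 5, 1] sum 78, len 11
add 8: shortest ending here [12, 11, 6, 2, 7, 7, 9, 7, 11, 5, 1, 8] sum 86, len 12
add 7: shortest ending here [11, 6, 2, 7, 7, 9, 7, 11, 5, 1, 8, 7] sum 81, len 12
Shortest qualifying length: 10.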